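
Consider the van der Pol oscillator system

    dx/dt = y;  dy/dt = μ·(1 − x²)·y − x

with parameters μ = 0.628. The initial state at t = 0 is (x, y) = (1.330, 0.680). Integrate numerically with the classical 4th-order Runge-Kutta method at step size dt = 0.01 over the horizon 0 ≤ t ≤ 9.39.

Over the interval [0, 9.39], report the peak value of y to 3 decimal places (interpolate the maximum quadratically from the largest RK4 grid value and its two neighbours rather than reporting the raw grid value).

t=0.000: state=(1.330, 0.680)
step 1 (dt=0.01): k1=(0.680, -1.658), k2=(0.672, -1.662), k3=(0.672, -1.661), k4=(0.663, -1.665); state += dt/6·(k1+2k2+2k3+k4)
t=0.010: state=(1.337, 0.663)
t=0.020: state=(1.343, 0.647)
t=0.030: state=(1.350, 0.630)
continuing one RK4 step at a time; state shown every 50 steps (Δt=0.5):
t=0.500: state=(1.465, -0.116)
t=1.000: state=(1.254, -0.695)
t=1.500: state=(0.782, -1.198)
t=2.000: state=(0.040, -1.782)
t=2.500: state=(-0.948, -2.002)
t=3.000: state=(-1.720, -0.910)
t=3.500: state=(-1.865, 0.212)
t=4.000: state=(-1.607, 0.764)
t=4.500: state=(-1.121, 1.186)
t=5.000: state=(-0.396, 1.751)
t=5.500: state=(0.634, 2.283)
t=6.000: state=(1.645, 1.452)
t=6.500: state=(1.985, 0.022)
t=7.000: state=(1.806, -0.647)
t=7.500: state=(1.383, -1.038)
t=8.000: state=(0.753, -1.513)
t=8.500: state=(-0.165, -2.160)
t=9.000: state=(-1.290, -2.053)
t=9.390: state=(-1.872, -0.863)
largest grid value and its neighbours: y(5.520)=2.28635, y(5.530)=2.28694, y(5.540)=2.28684
parabola through these three points peaks at t≈5.534 with y≈2.28698

max y = 2.287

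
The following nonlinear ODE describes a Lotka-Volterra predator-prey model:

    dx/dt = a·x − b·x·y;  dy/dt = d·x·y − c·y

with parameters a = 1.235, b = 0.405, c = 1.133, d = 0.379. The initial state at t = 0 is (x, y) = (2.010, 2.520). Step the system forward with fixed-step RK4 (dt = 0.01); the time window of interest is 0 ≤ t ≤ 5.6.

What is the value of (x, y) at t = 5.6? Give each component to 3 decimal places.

t=0.000: state=(2.010, 2.520)
step 1 (dt=0.01): k1=(0.431, -0.935), k2=(0.435, -0.932), k3=(0.435, -0.932), k4=(0.439, -0.928); state += dt/6·(k1+2k2+2k3+k4)
t=0.010: state=(2.014, 2.511)
t=0.020: state=(2.019, 2.501)
t=0.030: state=(2.023, 2.492)
continuing one RK4 step at a time; state shown every 20 steps (Δt=0.2):
t=0.200: state=(2.113, 2.348)
t=0.400: state=(2.250, 2.208)
t=0.600: state=(2.419, 2.101)
t=0.800: state=(2.621, 2.027)
t=1.000: state=(2.852, 1.988)
t=1.200: state=(3.109, 1.987)
t=1.400: state=(3.385, 2.026)
t=1.600: state=(3.666, 2.110)
t=1.800: state=(3.936, 2.244)
t=2.000: state=(4.171, 2.433)
t=2.200: state=(4.342, 2.680)
t=2.400: state=(4.422, 2.980)
t=2.600: state=(4.387, 3.320)
t=2.800: state=(4.231, 3.672)
t=3.000: state=(3.969, 3.996)
t=3.200: state=(3.636, 4.252)
t=3.400: state=(3.276, 4.405)
t=3.600: state=(2.928, 4.442)
t=3.800: state=(2.622, 4.369)
t=4.000: state=(2.371, 4.207)
t=4.200: state=(2.177, 3.983)
t=4.400: state=(2.040, 3.725)
t=4.600: state=(1.952, 3.453)
t=4.800: state=(1.910, 3.186)
t=5.000: state=(1.909, 2.935)
t=5.200: state=(1.945, 2.707)
t=5.400: state=(2.016, 2.508)
t=5.600: state=(2.121, 2.338)

(x, y) = (2.121, 2.338)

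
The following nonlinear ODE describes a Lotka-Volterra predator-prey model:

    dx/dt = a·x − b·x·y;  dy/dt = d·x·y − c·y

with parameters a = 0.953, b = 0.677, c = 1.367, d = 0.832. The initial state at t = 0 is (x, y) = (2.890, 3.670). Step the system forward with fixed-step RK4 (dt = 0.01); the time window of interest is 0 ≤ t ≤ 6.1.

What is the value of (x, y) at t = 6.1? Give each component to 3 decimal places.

(x, y) = (3.515, 3.025)

t=0.000: state=(2.890, 3.670)
step 1 (dt=0.01): k1=(-4.426, 3.808), k2=(-4.429, 3.759), k3=(-4.429, 3.759), k4=(-4.431, 3.710); state += dt/6·(k1+2k2+2k3+k4)
t=0.010: state=(2.846, 3.708)
t=0.020: state=(2.801, 3.744)
t=0.030: state=(2.757, 3.780)
continuing one RK4 step at a time; state shown every 20 steps (Δt=0.2):
t=0.200: state=(2.041, 4.201)
t=0.400: state=(1.388, 4.237)
t=0.600: state=(0.964, 3.909)
t=0.800: state=(0.710, 3.412)
t=1.000: state=(0.561, 2.882)
t=1.200: state=(0.475, 2.389)
t=1.400: state=(0.429, 1.959)
t=1.600: state=(0.408, 1.597)
t=1.800: state=(0.406, 1.300)
t=2.000: state=(0.419, 1.059)
t=2.200: state=(0.446, 0.866)
t=2.400: state=(0.485, 0.712)
t=2.600: state=(0.537, 0.589)
t=2.800: state=(0.604, 0.493)
t=3.000: state=(0.688, 0.417)
t=3.200: state=(0.790, 0.359)
t=3.400: state=(0.913, 0.315)
t=3.600: state=(1.061, 0.282)
t=3.800: state=(1.238, 0.260)
t=4.000: state=(1.447, 0.247)
t=4.200: state=(1.694, 0.244)
t=4.400: state=(1.983, 0.252)
t=4.600: state=(2.315, 0.274)
t=4.800: state=(2.693, 0.316)
t=5.000: state=(3.108, 0.389)
t=5.200: state=(3.540, 0.514)
t=5.400: state=(3.943, 0.730)
t=5.600: state=(4.224, 1.098)
t=5.800: state=(4.243, 1.698)
t=6.000: state=(3.859, 2.551)
t=6.100: state=(3.515, 3.025)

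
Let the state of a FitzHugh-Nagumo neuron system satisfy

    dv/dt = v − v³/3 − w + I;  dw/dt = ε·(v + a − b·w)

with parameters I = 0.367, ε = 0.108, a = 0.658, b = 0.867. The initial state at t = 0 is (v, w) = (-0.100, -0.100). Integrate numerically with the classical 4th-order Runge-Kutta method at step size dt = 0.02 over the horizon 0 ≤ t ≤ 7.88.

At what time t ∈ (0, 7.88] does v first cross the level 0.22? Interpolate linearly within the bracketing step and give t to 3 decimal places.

t = 0.658

t=0.000: state=(-0.100, -0.100)
step 1 (dt=0.02): k1=(0.367, 0.070), k2=(0.370, 0.070), k3=(0.370, 0.070), k4=(0.373, 0.070); state += dt/6·(k1+2k2+2k3+k4)
t=0.020: state=(-0.093, -0.099)
t=0.040: state=(-0.085, -0.097)
t=0.060: state=(-0.077, -0.096)
continuing one RK4 step at a time; state shown every 25 steps (Δt=0.5):
t=0.500: state=(0.127, -0.060)
t=0.640: state=(0.209, -0.047)
next step: t=0.660: state=(0.221, -0.045) — v has crossed 0.22
linear interpolation between t=0.640 (0.20892) and t=0.660 (0.22143) → t≈0.658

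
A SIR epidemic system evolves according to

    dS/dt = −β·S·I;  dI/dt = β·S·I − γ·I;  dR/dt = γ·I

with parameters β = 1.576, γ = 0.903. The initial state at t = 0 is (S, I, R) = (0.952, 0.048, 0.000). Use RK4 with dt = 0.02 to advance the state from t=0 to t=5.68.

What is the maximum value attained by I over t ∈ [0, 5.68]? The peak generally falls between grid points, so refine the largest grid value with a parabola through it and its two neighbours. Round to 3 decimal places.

max I = 0.136

t=0.000: state=(0.952, 0.048, 0.000)
step 1 (dt=0.02): k1=(-0.072, 0.029, 0.043), k2=(-0.072, 0.029, 0.044), k3=(-0.072, 0.029, 0.044), k4=(-0.073, 0.029, 0.044); state += dt/6·(k1+2k2+2k3+k4)
t=0.020: state=(0.951, 0.049, 0.001)
t=0.040: state=(0.949, 0.049, 0.002)
t=0.060: state=(0.948, 0.050, 0.003)
continuing one RK4 step at a time; state shown every 10 steps (Δt=0.2):
t=0.200: state=(0.937, 0.054, 0.009)
t=0.400: state=(0.920, 0.060, 0.020)
t=0.600: state=(0.902, 0.067, 0.031)
t=0.800: state=(0.882, 0.074, 0.044)
t=1.000: state=(0.861, 0.082, 0.058)
t=1.200: state=(0.838, 0.089, 0.073)
t=1.400: state=(0.814, 0.096, 0.090)
t=1.600: state=(0.788, 0.104, 0.108)
t=1.800: state=(0.762, 0.110, 0.127)
t=2.000: state=(0.735, 0.117, 0.148)
t=2.200: state=(0.708, 0.122, 0.170)
t=2.400: state=(0.681, 0.127, 0.192)
t=2.600: state=(0.654, 0.131, 0.215)
t=2.800: state=(0.627, 0.134, 0.239)
t=3.000: state=(0.601, 0.135, 0.264)
t=3.200: state=(0.576, 0.136, 0.288)
t=3.400: state=(0.552, 0.136, 0.313)
t=3.600: state=(0.529, 0.134, 0.337)
t=3.800: state=(0.507, 0.132, 0.361)
t=4.000: state=(0.486, 0.129, 0.385)
t=4.200: state=(0.467, 0.125, 0.408)
t=4.400: state=(0.450, 0.121, 0.430)
t=4.600: state=(0.433, 0.116, 0.451)
t=4.800: state=(0.418, 0.110, 0.472)
t=5.000: state=(0.404, 0.105, 0.491)
t=5.200: state=(0.391, 0.099, 0.509)
t=5.400: state=(0.380, 0.094, 0.527)
t=5.600: state=(0.369, 0.088, 0.543)
t=5.680: state=(0.365, 0.086, 0.550)
largest grid value and its neighbours: I(3.200)=0.13611, I(3.220)=0.13612, I(3.240)=0.13611
parabola through these three points peaks at t≈3.223 with I≈0.13612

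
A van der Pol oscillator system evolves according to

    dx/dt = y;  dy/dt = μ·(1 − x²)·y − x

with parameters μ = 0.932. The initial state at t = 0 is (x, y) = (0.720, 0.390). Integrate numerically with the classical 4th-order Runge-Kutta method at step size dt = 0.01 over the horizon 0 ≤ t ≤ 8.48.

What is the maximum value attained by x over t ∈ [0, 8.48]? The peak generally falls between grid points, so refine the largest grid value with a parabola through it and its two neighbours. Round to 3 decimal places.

t=0.000: state=(0.720, 0.390)
step 1 (dt=0.01): k1=(0.390, -0.545), k2=(0.387, -0.549), k3=(0.387, -0.549), k4=(0.385, -0.553); state += dt/6·(k1+2k2+2k3+k4)
t=0.010: state=(0.724, 0.385)
t=0.020: state=(0.728, 0.379)
t=0.030: state=(0.731, 0.373)
continuing one RK4 step at a time; state shown every 50 steps (Δt=0.5):
t=0.500: state=(0.832, 0.036)
t=1.000: state=(0.743, -0.398)
t=1.500: state=(0.424, -0.894)
t=2.000: state=(-0.172, -1.500)
t=2.500: state=(-1.012, -1.671)
t=3.000: state=(-1.606, -0.583)
t=3.500: state=(-1.645, 0.309)
t=4.000: state=(-1.373, 0.747)
t=4.500: state=(-0.897, 1.187)
t=5.000: state=(-0.130, 1.951)
t=5.500: state=(1.041, 2.476)
t=6.000: state=(1.896, 0.734)
t=6.500: state=(1.936, -0.347)
t=7.000: state=(1.667, -0.689)
t=7.500: state=(1.253, -0.983)
t=8.000: state=(0.646, -1.507)
t=8.480: state=(-0.280, -2.384)
largest grid value and its neighbours: x(6.250)=1.98194, x(6.260)=1.98207, x(6.270)=1.98201
parabola through these three points peaks at t≈6.262 with x≈1.98208

max x = 1.982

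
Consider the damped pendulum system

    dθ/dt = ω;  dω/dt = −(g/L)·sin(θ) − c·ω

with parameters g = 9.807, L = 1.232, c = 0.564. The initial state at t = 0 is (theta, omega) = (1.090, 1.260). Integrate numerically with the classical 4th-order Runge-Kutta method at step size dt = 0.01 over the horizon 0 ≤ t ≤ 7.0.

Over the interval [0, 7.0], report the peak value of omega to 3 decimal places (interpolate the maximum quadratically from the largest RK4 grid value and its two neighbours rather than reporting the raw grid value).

max omega = 1.965

t=0.000: state=(1.090, 1.260)
step 1 (dt=0.01): k1=(1.260, -7.768), k2=(1.221, -7.770), k3=(1.221, -7.769), k4=(1.182, -7.769); state += dt/6·(k1+2k2+2k3+k4)
t=0.010: state=(1.102, 1.182)
t=0.020: state=(1.114, 1.105)
t=0.030: state=(1.124, 1.027)
continuing one RK4 step at a time; state shown every 25 steps (Δt=0.25):
t=0.250: state=(1.167, -0.613)
t=0.500: state=(0.815, -2.103)
t=0.750: state=(0.188, -2.713)
t=1.000: state=(-0.436, -2.093)
t=1.250: state=(-0.794, -0.703)
t=1.500: state=(-0.784, 0.745)
t=1.750: state=(-0.458, 1.748)
t=2.000: state=(0.019, 1.914)
t=2.250: state=(0.426, 1.221)
t=2.500: state=(0.595, 0.114)
t=2.750: state=(0.492, -0.891)
t=3.000: state=(0.191, -1.406)
t=3.250: state=(-0.154, -1.241)
t=3.500: state=(-0.385, -0.554)
t=3.750: state=(-0.419, 0.275)
t=4.000: state=(-0.267, 0.882)
t=4.250: state=(-0.017, 1.028)
t=4.500: state=(0.207, 0.699)
t=4.750: state=(0.310, 0.108)
t=5.000: state=(0.264, -0.451)
t=5.250: state=(0.108, -0.742)
t=5.500: state=(-0.076, -0.667)
t=5.750: state=(-0.202, -0.306)
t=6.000: state=(-0.222, 0.142)
t=6.250: state=(-0.141, 0.469)
t=6.500: state=(-0.008, 0.546)
t=6.750: state=(0.110, 0.370)
t=7.000: state=(0.165, 0.053)
largest grid value and its neighbours: omega(1.910)=1.96473, omega(1.920)=1.96525, omega(1.930)=1.96423
parabola through these three points peaks at t≈1.918 with omega≈1.96527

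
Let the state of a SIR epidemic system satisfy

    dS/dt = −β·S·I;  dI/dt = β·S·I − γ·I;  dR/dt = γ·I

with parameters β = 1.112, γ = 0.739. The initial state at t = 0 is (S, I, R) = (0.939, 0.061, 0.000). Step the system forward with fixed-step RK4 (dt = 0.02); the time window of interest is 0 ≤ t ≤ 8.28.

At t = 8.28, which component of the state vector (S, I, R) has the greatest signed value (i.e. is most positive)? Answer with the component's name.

largest component: R

t=0.000: state=(0.939, 0.061, 0.000)
step 1 (dt=0.02): k1=(-0.064, 0.019, 0.045), k2=(-0.064, 0.019, 0.045), k3=(-0.064, 0.019, 0.045), k4=(-0.064, 0.019, 0.045); state += dt/6·(k1+2k2+2k3+k4)
t=0.020: state=(0.938, 0.061, 0.001)
t=0.040: state=(0.936, 0.062, 0.002)
t=0.060: state=(0.935, 0.062, 0.003)
continuing one RK4 step at a time; state shown every 25 steps (Δt=0.5):
t=0.500: state=(0.905, 0.070, 0.024)
t=1.000: state=(0.868, 0.080, 0.052)
t=1.500: state=(0.829, 0.088, 0.083)
t=2.000: state=(0.787, 0.096, 0.117)
t=2.500: state=(0.745, 0.101, 0.153)
t=3.000: state=(0.704, 0.105, 0.192)
t=3.500: state=(0.664, 0.106, 0.231)
t=4.000: state=(0.626, 0.105, 0.269)
t=4.500: state=(0.591, 0.101, 0.308)
t=5.000: state=(0.560, 0.096, 0.344)
t=5.500: state=(0.531, 0.090, 0.379)
t=6.000: state=(0.506, 0.083, 0.411)
t=6.500: state=(0.484, 0.076, 0.440)
t=7.000: state=(0.465, 0.068, 0.467)
t=7.500: state=(0.449, 0.061, 0.490)
t=8.000: state=(0.435, 0.054, 0.511)
t=8.280: state=(0.428, 0.050, 0.522)
compare at T: S=0.428, I=0.050, R=0.522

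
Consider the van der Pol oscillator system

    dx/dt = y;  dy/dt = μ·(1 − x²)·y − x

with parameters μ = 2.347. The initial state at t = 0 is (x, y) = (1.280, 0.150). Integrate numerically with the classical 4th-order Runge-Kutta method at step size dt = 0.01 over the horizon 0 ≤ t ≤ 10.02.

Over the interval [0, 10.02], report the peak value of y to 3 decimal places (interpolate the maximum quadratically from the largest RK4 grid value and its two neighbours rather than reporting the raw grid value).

max y = 4.244

t=0.000: state=(1.280, 0.150)
step 1 (dt=0.01): k1=(0.150, -1.505), k2=(0.142, -1.495), k3=(0.143, -1.495), k4=(0.135, -1.485); state += dt/6·(k1+2k2+2k3+k4)
t=0.010: state=(1.281, 0.135)
t=0.020: state=(1.283, 0.120)
t=0.030: state=(1.284, 0.106)
continuing one RK4 step at a time; state shown every 50 steps (Δt=0.5):
t=0.500: state=(1.205, -0.387)
t=1.000: state=(0.908, -0.838)
t=1.500: state=(0.237, -2.150)
t=2.000: state=(-1.474, -3.379)
t=2.500: state=(-2.004, 0.112)
t=3.000: state=(-1.883, 0.297)
t=3.500: state=(-1.722, 0.348)
t=4.000: state=(-1.531, 0.423)
t=4.500: state=(-1.288, 0.566)
t=5.000: state=(-0.932, 0.925)
t=5.500: state=(-0.207, 2.313)
t=6.000: state=(1.564, 3.162)
t=6.500: state=(2.014, -0.142)
t=7.000: state=(1.889, -0.297)
t=7.500: state=(1.729, -0.346)
t=8.000: state=(1.539, -0.420)
t=8.500: state=(1.299, -0.558)
t=9.000: state=(0.949, -0.903)
t=9.500: state=(0.250, -2.213)
t=10.000: state=(-1.502, -3.387)
t=10.020: state=(-1.567, -3.148)
largest grid value and its neighbours: y(5.830)=4.23842, y(5.840)=4.24404, y(5.850)=4.24126
parabola through these three points peaks at t≈5.842 with y≈4.24416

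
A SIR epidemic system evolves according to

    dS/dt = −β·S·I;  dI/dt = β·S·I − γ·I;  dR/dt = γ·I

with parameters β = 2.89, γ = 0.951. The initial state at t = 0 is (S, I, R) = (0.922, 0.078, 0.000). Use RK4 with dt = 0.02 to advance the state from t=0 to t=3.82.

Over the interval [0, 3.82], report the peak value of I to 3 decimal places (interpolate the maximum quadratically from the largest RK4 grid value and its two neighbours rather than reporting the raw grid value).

max I = 0.332

t=0.000: state=(0.922, 0.078, 0.000)
step 1 (dt=0.02): k1=(-0.208, 0.134, 0.074), k2=(-0.211, 0.135, 0.075), k3=(-0.211, 0.135, 0.075), k4=(-0.214, 0.137, 0.077); state += dt/6·(k1+2k2+2k3+k4)
t=0.020: state=(0.918, 0.081, 0.002)
t=0.040: state=(0.913, 0.083, 0.003)
t=0.060: state=(0.909, 0.086, 0.005)
continuing one RK4 step at a time; state shown every 10 steps (Δt=0.2):
t=0.200: state=(0.874, 0.108, 0.018)
t=0.400: state=(0.812, 0.146, 0.042)
t=0.600: state=(0.737, 0.189, 0.074)
t=0.800: state=(0.653, 0.234, 0.114)
t=1.000: state=(0.563, 0.275, 0.162)
t=1.200: state=(0.476, 0.306, 0.218)
t=1.400: state=(0.396, 0.326, 0.278)
t=1.600: state=(0.327, 0.332, 0.341)
t=1.800: state=(0.271, 0.326, 0.403)
t=2.000: state=(0.225, 0.311, 0.464)
t=2.200: state=(0.189, 0.290, 0.521)
t=2.400: state=(0.161, 0.265, 0.574)
t=2.600: state=(0.139, 0.239, 0.622)
t=2.800: state=(0.122, 0.213, 0.665)
t=3.000: state=(0.109, 0.188, 0.703)
t=3.200: state=(0.098, 0.165, 0.737)
t=3.400: state=(0.090, 0.144, 0.766)
t=3.600: state=(0.083, 0.125, 0.792)
t=3.800: state=(0.078, 0.108, 0.814)
t=3.820: state=(0.077, 0.107, 0.816)
largest grid value and its neighbours: I(1.580)=0.33187, I(1.600)=0.33190, I(1.620)=0.33181
parabola through these three points peaks at t≈1.595 with I≈0.33190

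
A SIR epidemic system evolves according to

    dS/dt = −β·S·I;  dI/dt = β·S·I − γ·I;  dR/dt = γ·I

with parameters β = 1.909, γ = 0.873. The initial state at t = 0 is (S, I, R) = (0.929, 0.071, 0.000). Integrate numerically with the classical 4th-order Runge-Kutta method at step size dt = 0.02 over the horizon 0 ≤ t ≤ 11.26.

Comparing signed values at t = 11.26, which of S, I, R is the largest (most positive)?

t=0.000: state=(0.929, 0.071, 0.000)
step 1 (dt=0.02): k1=(-0.126, 0.064, 0.062), k2=(-0.127, 0.064, 0.063), k3=(-0.127, 0.064, 0.063), k4=(-0.128, 0.065, 0.063); state += dt/6·(k1+2k2+2k3+k4)
t=0.020: state=(0.926, 0.072, 0.001)
t=0.040: state=(0.924, 0.074, 0.003)
t=0.060: state=(0.921, 0.075, 0.004)
continuing one RK4 step at a time; state shown every 25 steps (Δt=0.5):
t=0.500: state=(0.854, 0.108, 0.039)
t=1.000: state=(0.755, 0.150, 0.095)
t=1.500: state=(0.642, 0.189, 0.169)
t=2.000: state=(0.529, 0.214, 0.258)
t=2.500: state=(0.430, 0.218, 0.353)
t=3.000: state=(0.351, 0.204, 0.445)
t=3.500: state=(0.292, 0.179, 0.529)
t=4.000: state=(0.250, 0.150, 0.601)
t=4.500: state=(0.220, 0.121, 0.660)
t=5.000: state=(0.198, 0.095, 0.707)
t=5.500: state=(0.183, 0.074, 0.743)
t=6.000: state=(0.172, 0.056, 0.772)
t=6.500: state=(0.164, 0.043, 0.793)
t=7.000: state=(0.158, 0.032, 0.810)
t=7.500: state=(0.154, 0.024, 0.822)
t=8.000: state=(0.151, 0.018, 0.831)
t=8.500: state=(0.149, 0.013, 0.838)
t=9.000: state=(0.147, 0.010, 0.843)
t=9.500: state=(0.146, 0.007, 0.847)
t=10.000: state=(0.145, 0.006, 0.849)
t=10.500: state=(0.144, 0.004, 0.852)
t=11.000: state=(0.144, 0.003, 0.853)
t=11.260: state=(0.144, 0.003, 0.854)
compare at T: S=0.144, I=0.003, R=0.854

largest component: R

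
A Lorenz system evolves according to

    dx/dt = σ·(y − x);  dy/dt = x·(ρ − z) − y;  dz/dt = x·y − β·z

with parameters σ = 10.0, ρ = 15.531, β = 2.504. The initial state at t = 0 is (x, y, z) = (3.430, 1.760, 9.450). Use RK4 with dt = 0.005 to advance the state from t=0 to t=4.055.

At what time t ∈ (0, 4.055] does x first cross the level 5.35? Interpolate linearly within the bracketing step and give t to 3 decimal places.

t=0.000: state=(3.430, 1.760, 9.450)
step 1 (dt=0.005): k1=(-16.700, 19.098, -17.626), k2=(-15.805, 18.946, -17.427), k3=(-15.831, 18.958, -17.426), k4=(-14.961, 18.814, -17.230); state += dt/6·(k1+2k2+2k3+k4)
t=0.005: state=(3.351, 1.855, 9.363)
t=0.010: state=(3.280, 1.948, 9.278)
t=0.015: state=(3.218, 2.040, 9.194)
continuing one RK4 step at a time; state shown every 40 steps (Δt=0.2):
t=0.200: state=(4.168, 5.827, 7.777)
t=0.260: state=(5.334, 7.543, 8.466)
next step: t=0.265: state=(5.446, 7.694, 8.565) — x has crossed 5.35
linear interpolation between t=0.260 (5.33410) and t=0.265 (5.44555) → t≈0.261

t = 0.261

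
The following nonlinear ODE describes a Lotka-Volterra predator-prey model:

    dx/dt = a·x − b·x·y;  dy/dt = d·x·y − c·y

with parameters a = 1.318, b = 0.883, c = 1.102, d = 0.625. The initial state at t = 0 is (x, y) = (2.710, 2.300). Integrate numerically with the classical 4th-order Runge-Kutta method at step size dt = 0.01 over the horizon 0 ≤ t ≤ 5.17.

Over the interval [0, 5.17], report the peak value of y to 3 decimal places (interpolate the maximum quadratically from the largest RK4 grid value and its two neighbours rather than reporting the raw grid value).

t=0.000: state=(2.710, 2.300)
step 1 (dt=0.01): k1=(-1.932, 1.361), k2=(-1.941, 1.351), k3=(-1.941, 1.351), k4=(-1.950, 1.341); state += dt/6·(k1+2k2+2k3+k4)
t=0.010: state=(2.691, 2.314)
t=0.020: state=(2.671, 2.327)
t=0.030: state=(2.651, 2.340)
continuing one RK4 step at a time; state shown every 20 steps (Δt=0.2):
t=0.200: state=(2.300, 2.524)
t=0.400: state=(1.896, 2.631)
t=0.600: state=(1.550, 2.616)
t=0.800: state=(1.282, 2.503)
t=1.000: state=(1.089, 2.327)
t=1.200: state=(0.957, 2.120)
t=1.400: state=(0.873, 1.906)
t=1.600: state=(0.826, 1.699)
t=1.800: state=(0.811, 1.510)
t=2.000: state=(0.821, 1.341)
t=2.200: state=(0.854, 1.194)
t=2.400: state=(0.911, 1.069)
t=2.600: state=(0.991, 0.966)
t=2.800: state=(1.096, 0.882)
t=3.000: state=(1.228, 0.818)
t=3.200: state=(1.389, 0.773)
t=3.400: state=(1.581, 0.746)
t=3.600: state=(1.806, 0.739)
t=3.800: state=(2.061, 0.755)
t=4.000: state=(2.340, 0.797)
t=4.200: state=(2.629, 0.872)
t=4.400: state=(2.905, 0.989)
t=4.600: state=(3.131, 1.158)
t=4.800: state=(3.258, 1.387)
t=5.000: state=(3.239, 1.673)
t=5.170: state=(3.090, 1.944)
largest grid value and its neighbours: y(0.460)=2.63871, y(0.470)=2.63891, y(0.480)=2.63881
parabola through these three points peaks at t≈0.472 with y≈2.63891

max y = 2.639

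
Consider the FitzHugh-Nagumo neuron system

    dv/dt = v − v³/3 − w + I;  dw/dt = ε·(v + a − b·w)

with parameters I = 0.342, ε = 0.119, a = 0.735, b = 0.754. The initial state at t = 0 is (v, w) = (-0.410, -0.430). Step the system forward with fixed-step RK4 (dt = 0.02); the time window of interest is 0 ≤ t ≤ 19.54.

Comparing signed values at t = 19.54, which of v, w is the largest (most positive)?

largest component: w

t=0.000: state=(-0.410, -0.430)
step 1 (dt=0.02): k1=(0.385, 0.077), k2=(0.387, 0.078), k3=(0.387, 0.078), k4=(0.390, 0.078); state += dt/6·(k1+2k2+2k3+k4)
t=0.020: state=(-0.402, -0.428)
t=0.040: state=(-0.394, -0.427)
t=0.060: state=(-0.386, -0.425)
continuing one RK4 step at a time; state shown every 50 steps (Δt=1):
t=1.000: state=(0.159, -0.327)
t=2.000: state=(1.244, -0.138)
t=3.000: state=(1.783, 0.140)
t=4.000: state=(1.746, 0.414)
t=5.000: state=(1.630, 0.655)
t=6.000: state=(1.497, 0.860)
t=7.000: state=(1.349, 1.032)
t=8.000: state=(1.174, 1.171)
t=9.000: state=(0.948, 1.275)
t=10.000: state=(0.596, 1.339)
t=11.000: state=(-0.148, 1.339)
t=12.000: state=(-1.580, 1.209)
t=13.000: state=(-1.985, 0.975)
t=14.000: state=(-1.936, 0.751)
t=15.000: state=(-1.861, 0.554)
t=16.000: state=(-1.787, 0.383)
t=17.000: state=(-1.714, 0.235)
t=18.000: state=(-1.643, 0.107)
t=19.000: state=(-1.574, -0.001)
t=19.540: state=(-1.537, -0.053)
compare at T: v=-1.537, w=-0.053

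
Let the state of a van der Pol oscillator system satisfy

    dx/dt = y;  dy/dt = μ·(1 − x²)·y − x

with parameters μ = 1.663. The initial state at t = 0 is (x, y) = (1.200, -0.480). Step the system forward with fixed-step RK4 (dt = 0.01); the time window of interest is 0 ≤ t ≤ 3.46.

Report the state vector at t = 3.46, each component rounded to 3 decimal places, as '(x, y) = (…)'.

(x, y) = (-1.407, 0.625)

t=0.000: state=(1.200, -0.480)
step 1 (dt=0.01): k1=(-0.480, -0.849), k2=(-0.484, -0.848), k3=(-0.484, -0.848), k4=(-0.488, -0.847); state += dt/6·(k1+2k2+2k3+k4)
t=0.010: state=(1.195, -0.488)
t=0.020: state=(1.190, -0.497)
t=0.030: state=(1.185, -0.505)
continuing one RK4 step at a time; state shown every 20 steps (Δt=0.2):
t=0.200: state=(1.087, -0.651)
t=0.400: state=(0.938, -0.848)
t=0.600: state=(0.744, -1.110)
t=0.800: state=(0.485, -1.500)
t=1.000: state=(0.130, -2.092)
t=1.200: state=(-0.365, -2.866)
t=1.400: state=(-0.993, -3.260)
t=1.600: state=(-1.576, -2.343)
t=1.800: state=(-1.896, -0.915)
t=2.000: state=(-1.987, -0.106)
t=2.200: state=(-1.971, 0.214)
t=2.400: state=(-1.914, 0.339)
t=2.600: state=(-1.839, 0.402)
t=2.800: state=(-1.754, 0.447)
t=3.000: state=(-1.660, 0.490)
t=3.200: state=(-1.558, 0.540)
t=3.400: state=(-1.444, 0.603)
t=3.460: state=(-1.407, 0.625)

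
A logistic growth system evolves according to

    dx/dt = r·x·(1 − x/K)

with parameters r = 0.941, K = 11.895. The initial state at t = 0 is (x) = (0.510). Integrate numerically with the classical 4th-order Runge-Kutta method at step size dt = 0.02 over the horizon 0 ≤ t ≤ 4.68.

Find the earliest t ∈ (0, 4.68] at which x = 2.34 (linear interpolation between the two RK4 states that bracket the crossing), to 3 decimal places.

t = 1.805

t=0.000: state=(0.510)
step 1 (dt=0.02): k1=(0.459), k2=(0.463), k3=(0.463), k4=(0.467); state += dt/6·(k1+2k2+2k3+k4)
t=0.020: state=(0.519)
t=0.040: state=(0.529)
t=0.060: state=(0.538)
continuing one RK4 step at a time; state shown every 10 steps (Δt=0.2):
t=0.200: state=(0.610)
t=0.400: state=(0.729)
t=0.600: state=(0.869)
t=0.800: state=(1.033)
t=1.000: state=(1.225)
t=1.200: state=(1.448)
t=1.400: state=(1.704)
t=1.600: state=(1.998)
t=1.800: state=(2.331)
next step: t=1.820: state=(2.366) — x has crossed 2.34
linear interpolation between t=1.800 (2.33075) and t=1.820 (2.36622) → t≈1.805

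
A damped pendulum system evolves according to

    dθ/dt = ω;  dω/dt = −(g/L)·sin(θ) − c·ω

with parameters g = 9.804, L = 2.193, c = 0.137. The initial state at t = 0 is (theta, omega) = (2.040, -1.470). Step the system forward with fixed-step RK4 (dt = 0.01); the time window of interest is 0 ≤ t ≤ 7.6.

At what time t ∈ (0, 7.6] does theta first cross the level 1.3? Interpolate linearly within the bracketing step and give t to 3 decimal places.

t = 0.343

t=0.000: state=(2.040, -1.470)
step 1 (dt=0.01): k1=(-1.470, -3.786), k2=(-1.489, -3.798), k3=(-1.489, -3.798), k4=(-1.508, -3.811); state += dt/6·(k1+2k2+2k3+k4)
t=0.010: state=(2.025, -1.508)
t=0.020: state=(2.010, -1.546)
t=0.030: state=(1.994, -1.585)
continuing one RK4 step at a time; state shown every 25 steps (Δt=0.25):
t=0.250: state=(1.549, -2.476)
t=0.340: state=(1.309, -2.841)
next step: t=0.350: state=(1.281, -2.880) — theta has crossed 1.3
linear interpolation between t=0.340 (1.30927) and t=0.350 (1.28066) → t≈0.343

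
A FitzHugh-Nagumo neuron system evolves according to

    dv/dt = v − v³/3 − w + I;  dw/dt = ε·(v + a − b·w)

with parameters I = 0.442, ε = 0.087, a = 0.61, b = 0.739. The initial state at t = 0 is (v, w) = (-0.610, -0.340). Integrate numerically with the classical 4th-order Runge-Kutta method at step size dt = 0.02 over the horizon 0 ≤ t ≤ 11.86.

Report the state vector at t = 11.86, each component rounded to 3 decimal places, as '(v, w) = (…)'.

t=0.000: state=(-0.610, -0.340)
step 1 (dt=0.02): k1=(0.248, 0.022), k2=(0.249, 0.022), k3=(0.249, 0.022), k4=(0.250, 0.022); state += dt/6·(k1+2k2+2k3+k4)
t=0.020: state=(-0.605, -0.340)
t=0.040: state=(-0.600, -0.339)
t=0.060: state=(-0.595, -0.339)
continuing one RK4 step at a time; state shown every 25 steps (Δt=0.5):
t=0.500: state=(-0.466, -0.326)
t=1.000: state=(-0.263, -0.306)
t=1.500: state=(0.044, -0.275)
t=2.000: state=(0.519, -0.229)
t=2.500: state=(1.143, -0.160)
t=3.000: state=(1.642, -0.068)
t=3.500: state=(1.838, 0.036)
t=4.000: state=(1.870, 0.140)
t=4.500: state=(1.850, 0.242)
t=5.000: state=(1.815, 0.339)
t=5.500: state=(1.776, 0.431)
t=6.000: state=(1.735, 0.518)
t=6.500: state=(1.693, 0.602)
t=7.000: state=(1.651, 0.680)
t=7.500: state=(1.607, 0.755)
t=8.000: state=(1.562, 0.825)
t=8.500: state=(1.516, 0.891)
t=9.000: state=(1.468, 0.952)
t=9.500: state=(1.419, 1.010)
t=10.000: state=(1.367, 1.064)
t=10.500: state=(1.312, 1.114)
t=11.000: state=(1.254, 1.160)
t=11.500: state=(1.191, 1.201)
t=11.860: state=(1.142, 1.229)

(v, w) = (1.142, 1.229)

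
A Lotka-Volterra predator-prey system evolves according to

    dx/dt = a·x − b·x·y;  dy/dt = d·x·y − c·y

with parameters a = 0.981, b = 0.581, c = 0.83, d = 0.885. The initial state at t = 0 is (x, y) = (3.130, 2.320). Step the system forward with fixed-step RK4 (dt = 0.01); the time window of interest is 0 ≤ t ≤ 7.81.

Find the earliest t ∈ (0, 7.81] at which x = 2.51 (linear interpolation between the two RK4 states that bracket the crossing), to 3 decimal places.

t=0.000: state=(3.130, 2.320)
step 1 (dt=0.01): k1=(-1.148, 4.501), k2=(-1.187, 4.533), k3=(-1.187, 4.533), k4=(-1.226, 4.564); state += dt/6·(k1+2k2+2k3+k4)
t=0.010: state=(3.118, 2.365)
t=0.020: state=(3.105, 2.411)
t=0.030: state=(3.092, 2.458)
t=0.280: state=(2.523, 3.746)
next step: t=0.290: state=(2.492, 3.798) — x has crossed 2.51
linear interpolation between t=0.280 (2.52281) and t=0.290 (2.49245) → t≈0.284

t = 0.284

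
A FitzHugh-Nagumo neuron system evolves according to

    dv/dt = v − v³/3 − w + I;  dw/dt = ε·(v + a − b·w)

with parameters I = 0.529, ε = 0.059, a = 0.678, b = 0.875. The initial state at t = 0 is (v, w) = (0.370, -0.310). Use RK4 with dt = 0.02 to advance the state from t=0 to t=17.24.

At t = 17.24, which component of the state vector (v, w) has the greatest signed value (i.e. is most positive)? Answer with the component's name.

largest component: w

t=0.000: state=(0.370, -0.310)
step 1 (dt=0.02): k1=(1.192, 0.078), k2=(1.202, 0.078), k3=(1.202, 0.079), k4=(1.211, 0.079); state += dt/6·(k1+2k2+2k3+k4)
t=0.020: state=(0.394, -0.308)
t=0.040: state=(0.418, -0.307)
t=0.060: state=(0.443, -0.305)
continuing one RK4 step at a time; state shown every 50 steps (Δt=1):
t=1.000: state=(1.664, -0.195)
t=2.000: state=(1.961, -0.038)
t=3.000: state=(1.929, 0.115)
t=4.000: state=(1.876, 0.258)
t=5.000: state=(1.822, 0.390)
t=6.000: state=(1.767, 0.512)
t=7.000: state=(1.711, 0.626)
t=8.000: state=(1.655, 0.730)
t=9.000: state=(1.597, 0.826)
t=10.000: state=(1.539, 0.913)
t=11.000: state=(1.478, 0.993)
t=12.000: state=(1.414, 1.065)
t=13.000: state=(1.347, 1.130)
t=14.000: state=(1.276, 1.188)
t=15.000: state=(1.197, 1.238)
t=16.000: state=(1.107, 1.281)
t=17.000: state=(0.999, 1.316)
t=17.240: state=(0.970, 1.323)
compare at T: v=0.970, w=1.323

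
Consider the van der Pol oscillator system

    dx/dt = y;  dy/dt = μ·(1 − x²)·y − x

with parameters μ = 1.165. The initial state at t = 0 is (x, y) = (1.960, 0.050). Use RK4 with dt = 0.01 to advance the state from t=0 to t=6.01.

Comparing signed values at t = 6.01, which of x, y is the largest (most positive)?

t=0.000: state=(1.960, 0.050)
step 1 (dt=0.01): k1=(0.050, -2.126), k2=(0.039, -2.091), k3=(0.040, -2.091), k4=(0.029, -2.057); state += dt/6·(k1+2k2+2k3+k4)
t=0.010: state=(1.960, 0.029)
t=0.020: state=(1.961, 0.009)
t=0.030: state=(1.961, -0.011)
continuing one RK4 step at a time; state shown every 20 steps (Δt=0.2):
t=0.200: state=(1.936, -0.261)
t=0.400: state=(1.865, -0.427)
t=0.600: state=(1.769, -0.532)
t=0.800: state=(1.654, -0.616)
t=1.000: state=(1.522, -0.701)
t=1.200: state=(1.372, -0.799)
t=1.400: state=(1.200, -0.925)
t=1.600: state=(0.999, -1.096)
t=1.800: state=(0.757, -1.335)
t=2.000: state=(0.458, -1.675)
t=2.200: state=(0.079, -2.135)
t=2.400: state=(-0.399, -2.637)
t=2.600: state=(-0.956, -2.836)
t=2.800: state=(-1.481, -2.280)
t=3.000: state=(-1.833, -1.224)
t=3.200: state=(-1.986, -0.368)
t=3.400: state=(-2.007, 0.105)
t=3.600: state=(-1.960, 0.341)
t=3.800: state=(-1.878, 0.469)
t=4.000: state=(-1.775, 0.555)
t=4.200: state=(-1.656, 0.630)
t=4.400: state=(-1.523, 0.710)
t=4.600: state=(-1.371, 0.806)
t=4.800: state=(-1.198, 0.932)
t=5.000: state=(-0.995, 1.103)
t=5.200: state=(-0.752, 1.344)
t=5.400: state=(-0.451, 1.687)
t=5.600: state=(-0.069, 2.150)
t=5.800: state=(0.412, 2.651)
t=6.000: state=(0.971, 2.836)
t=6.010: state=(0.999, 2.827)
compare at T: x=0.999, y=2.827

largest component: y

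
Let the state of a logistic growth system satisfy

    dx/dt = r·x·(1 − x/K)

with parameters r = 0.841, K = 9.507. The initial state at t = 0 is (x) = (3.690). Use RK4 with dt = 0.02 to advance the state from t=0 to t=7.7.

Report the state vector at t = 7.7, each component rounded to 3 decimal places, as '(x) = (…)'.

t=0.000: state=(3.690)
step 1 (dt=0.02): k1=(1.899), k2=(1.902), k3=(1.902), k4=(1.906); state += dt/6·(k1+2k2+2k3+k4)
t=0.020: state=(3.728)
t=0.040: state=(3.766)
t=0.060: state=(3.805)
continuing one RK4 step at a time; state shown every 25 steps (Δt=0.5):
t=0.500: state=(4.671)
t=1.000: state=(5.659)
t=1.500: state=(6.572)
t=2.000: state=(7.351)
t=2.500: state=(7.972)
t=3.000: state=(8.440)
t=3.500: state=(8.778)
t=4.000: state=(9.015)
t=4.500: state=(9.178)
t=5.000: state=(9.289)
t=5.500: state=(9.362)
t=6.000: state=(9.412)
t=6.500: state=(9.444)
t=7.000: state=(9.466)
t=7.500: state=(9.480)
t=7.700: state=(9.484)

(x) = (9.484)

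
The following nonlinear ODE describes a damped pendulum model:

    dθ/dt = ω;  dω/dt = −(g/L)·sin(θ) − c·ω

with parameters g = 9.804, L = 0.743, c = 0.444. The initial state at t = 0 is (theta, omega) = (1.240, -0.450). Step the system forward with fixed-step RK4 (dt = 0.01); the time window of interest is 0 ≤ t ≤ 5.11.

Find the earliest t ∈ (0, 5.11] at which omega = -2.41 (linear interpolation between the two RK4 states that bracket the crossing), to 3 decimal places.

t = 0.173

t=0.000: state=(1.240, -0.450)
step 1 (dt=0.01): k1=(-0.450, -12.280), k2=(-0.511, -12.243), k3=(-0.511, -12.242), k4=(-0.572, -12.204); state += dt/6·(k1+2k2+2k3+k4)
t=0.010: state=(1.235, -0.572)
t=0.020: state=(1.229, -0.694)
t=0.030: state=(1.221, -0.815)
t=0.170: state=(0.994, -2.378)
next step: t=0.180: state=(0.970, -2.477) — omega has crossed -2.41
linear interpolation between t=0.170 (-2.37801) and t=0.180 (-2.47698) → t≈0.173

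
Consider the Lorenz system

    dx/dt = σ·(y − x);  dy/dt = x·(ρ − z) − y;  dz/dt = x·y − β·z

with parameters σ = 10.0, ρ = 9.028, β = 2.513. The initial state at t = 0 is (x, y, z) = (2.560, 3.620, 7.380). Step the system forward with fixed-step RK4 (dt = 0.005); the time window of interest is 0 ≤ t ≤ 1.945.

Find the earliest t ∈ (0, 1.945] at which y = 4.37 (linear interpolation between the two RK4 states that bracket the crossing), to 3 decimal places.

t=0.000: state=(2.560, 3.620, 7.380)
step 1 (dt=0.005): k1=(10.600, 0.599, -9.279), k2=(10.350, 0.701, -9.121), k3=(10.359, 0.699, -9.123), k4=(10.117, 0.800, -8.967); state += dt/6·(k1+2k2+2k3+k4)
t=0.005: state=(2.612, 3.623, 7.334)
t=0.010: state=(2.661, 3.628, 7.290)
t=0.015: state=(2.709, 3.633, 7.248)
continuing one RK4 step at a time; state shown every 20 steps (Δt=0.1):
t=0.100: state=(3.299, 3.853, 6.722)
t=0.200: state=(3.812, 4.316, 6.519)
t=0.210: state=(3.863, 4.369, 6.521)
next step: t=0.215: state=(3.888, 4.395, 6.524) — y has crossed 4.37
linear interpolation between t=0.210 (4.36878) and t=0.215 (4.39541) → t≈0.210

t = 0.210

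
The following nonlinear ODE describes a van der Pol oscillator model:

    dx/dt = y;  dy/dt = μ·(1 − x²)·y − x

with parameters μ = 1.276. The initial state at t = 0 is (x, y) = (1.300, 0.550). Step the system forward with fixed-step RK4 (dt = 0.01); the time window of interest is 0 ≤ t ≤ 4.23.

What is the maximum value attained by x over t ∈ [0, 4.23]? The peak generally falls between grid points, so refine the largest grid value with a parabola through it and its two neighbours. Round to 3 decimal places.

max x = 1.389

t=0.000: state=(1.300, 0.550)
step 1 (dt=0.01): k1=(0.550, -1.784), k2=(0.541, -1.784), k3=(0.541, -1.784), k4=(0.532, -1.784); state += dt/6·(k1+2k2+2k3+k4)
t=0.010: state=(1.305, 0.532)
t=0.020: state=(1.311, 0.514)
t=0.030: state=(1.316, 0.497)
continuing one RK4 step at a time; state shown every 20 steps (Δt=0.2):
t=0.200: state=(1.375, 0.206)
t=0.400: state=(1.386, -0.084)
t=0.600: state=(1.345, -0.313)
t=0.800: state=(1.264, -0.501)
t=1.000: state=(1.146, -0.675)
t=1.200: state=(0.993, -0.861)
t=1.400: state=(0.799, -1.089)
t=1.600: state=(0.552, -1.395)
t=1.800: state=(0.233, -1.815)
t=2.000: state=(-0.182, -2.344)
t=2.200: state=(-0.699, -2.774)
t=2.400: state=(-1.250, -2.596)
t=2.600: state=(-1.684, -1.654)
t=2.800: state=(-1.909, -0.650)
t=3.000: state=(-1.971, -0.040)
t=3.200: state=(-1.946, 0.260)
t=3.400: state=(-1.877, 0.410)
t=3.600: state=(-1.785, 0.501)
t=3.800: state=(-1.678, 0.573)
t=4.000: state=(-1.556, 0.646)
t=4.200: state=(-1.419, 0.731)
t=4.230: state=(-1.396, 0.745)
largest grid value and its neighbours: x(0.330)=1.38871, x(0.340)=1.38874, x(0.350)=1.38863
parabola through these three points peaks at t≈0.337 with x≈1.38875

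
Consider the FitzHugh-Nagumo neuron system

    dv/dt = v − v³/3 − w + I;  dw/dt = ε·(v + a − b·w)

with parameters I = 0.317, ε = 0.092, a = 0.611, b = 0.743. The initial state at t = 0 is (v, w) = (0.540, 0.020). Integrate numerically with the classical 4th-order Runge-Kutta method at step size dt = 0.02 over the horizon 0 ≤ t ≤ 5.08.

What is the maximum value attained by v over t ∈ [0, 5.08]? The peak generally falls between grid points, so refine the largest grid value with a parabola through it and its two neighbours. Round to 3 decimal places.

max v = 1.695

t=0.000: state=(0.540, 0.020)
step 1 (dt=0.02): k1=(0.785, 0.105), k2=(0.789, 0.105), k3=(0.789, 0.105), k4=(0.793, 0.106); state += dt/6·(k1+2k2+2k3+k4)
t=0.020: state=(0.556, 0.022)
t=0.040: state=(0.572, 0.024)
t=0.060: state=(0.588, 0.026)
continuing one RK4 step at a time; state shown every 10 steps (Δt=0.2):
t=0.200: state=(0.705, 0.042)
t=0.400: state=(0.883, 0.067)
t=0.600: state=(1.062, 0.095)
t=0.800: state=(1.232, 0.126)
t=1.000: state=(1.379, 0.160)
t=1.200: state=(1.495, 0.195)
t=1.400: state=(1.580, 0.232)
t=1.600: state=(1.637, 0.269)
t=1.800: state=(1.671, 0.307)
t=2.000: state=(1.689, 0.345)
t=2.200: state=(1.695, 0.382)
t=2.400: state=(1.693, 0.419)
t=2.600: state=(1.685, 0.455)
t=2.800: state=(1.674, 0.491)
t=3.000: state=(1.660, 0.526)
t=3.200: state=(1.645, 0.560)
t=3.400: state=(1.628, 0.594)
t=3.600: state=(1.610, 0.626)
t=3.800: state=(1.592, 0.658)
t=4.000: state=(1.573, 0.689)
t=4.200: state=(1.553, 0.720)
t=4.400: state=(1.533, 0.749)
t=4.600: state=(1.513, 0.778)
t=4.800: state=(1.492, 0.806)
t=5.000: state=(1.471, 0.833)
t=5.080: state=(1.463, 0.844)
largest grid value and its neighbours: v(2.220)=1.69505, v(2.240)=1.69507, v(2.260)=1.69502
parabola through these three points peaks at t≈2.236 with v≈1.69507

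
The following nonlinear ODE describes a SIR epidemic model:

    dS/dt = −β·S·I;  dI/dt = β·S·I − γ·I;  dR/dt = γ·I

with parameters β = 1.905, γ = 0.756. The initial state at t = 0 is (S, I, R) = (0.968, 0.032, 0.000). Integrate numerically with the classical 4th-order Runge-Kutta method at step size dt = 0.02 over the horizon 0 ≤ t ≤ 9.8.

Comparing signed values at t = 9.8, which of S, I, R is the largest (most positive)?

largest component: R

t=0.000: state=(0.968, 0.032, 0.000)
step 1 (dt=0.02): k1=(-0.059, 0.035, 0.024), k2=(-0.060, 0.035, 0.024), k3=(-0.060, 0.035, 0.024), k4=(-0.060, 0.036, 0.025); state += dt/6·(k1+2k2+2k3+k4)
t=0.020: state=(0.967, 0.033, 0.000)
t=0.040: state=(0.966, 0.033, 0.001)
t=0.060: state=(0.964, 0.034, 0.001)
continuing one RK4 step at a time; state shown every 25 steps (Δt=0.5):
t=0.500: state=(0.930, 0.054, 0.016)
t=1.000: state=(0.870, 0.088, 0.042)
t=1.500: state=(0.784, 0.132, 0.084)
t=2.000: state=(0.675, 0.182, 0.143)
t=2.500: state=(0.556, 0.224, 0.220)
t=3.000: state=(0.443, 0.247, 0.310)
t=3.500: state=(0.350, 0.246, 0.404)
t=4.000: state=(0.279, 0.227, 0.494)
t=4.500: state=(0.228, 0.198, 0.574)
t=5.000: state=(0.191, 0.165, 0.643)
t=5.500: state=(0.166, 0.134, 0.700)
t=6.000: state=(0.148, 0.107, 0.745)
t=6.500: state=(0.135, 0.084, 0.781)
t=7.000: state=(0.126, 0.065, 0.809)
t=7.500: state=(0.119, 0.050, 0.831)
t=8.000: state=(0.114, 0.038, 0.847)
t=8.500: state=(0.111, 0.029, 0.860)
t=9.000: state=(0.108, 0.022, 0.870)
t=9.500: state=(0.106, 0.017, 0.877)
t=9.800: state=(0.105, 0.014, 0.880)
compare at T: S=0.105, I=0.014, R=0.880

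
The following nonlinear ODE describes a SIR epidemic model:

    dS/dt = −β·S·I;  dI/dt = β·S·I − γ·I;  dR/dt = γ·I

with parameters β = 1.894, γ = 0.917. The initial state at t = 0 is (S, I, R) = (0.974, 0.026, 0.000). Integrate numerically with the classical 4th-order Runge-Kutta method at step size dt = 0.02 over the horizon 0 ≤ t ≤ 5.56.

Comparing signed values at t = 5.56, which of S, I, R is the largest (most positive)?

t=0.000: state=(0.974, 0.026, 0.000)
step 1 (dt=0.02): k1=(-0.048, 0.024, 0.024), k2=(-0.048, 0.024, 0.024), k3=(-0.048, 0.024, 0.024), k4=(-0.049, 0.025, 0.024); state += dt/6·(k1+2k2+2k3+k4)
t=0.020: state=(0.973, 0.026, 0.000)
t=0.040: state=(0.972, 0.027, 0.001)
t=0.060: state=(0.971, 0.027, 0.001)
continuing one RK4 step at a time; state shown every 10 steps (Δt=0.2):
t=0.200: state=(0.964, 0.031, 0.005)
t=0.400: state=(0.951, 0.037, 0.012)
t=0.600: state=(0.937, 0.044, 0.019)
t=0.800: state=(0.919, 0.053, 0.028)
t=1.000: state=(0.900, 0.062, 0.038)
t=1.200: state=(0.877, 0.072, 0.051)
t=1.400: state=(0.852, 0.083, 0.065)
t=1.600: state=(0.824, 0.095, 0.081)
t=1.800: state=(0.793, 0.108, 0.100)
t=2.000: state=(0.759, 0.120, 0.121)
t=2.200: state=(0.724, 0.133, 0.144)
t=2.400: state=(0.687, 0.144, 0.169)
t=2.600: state=(0.649, 0.154, 0.197)
t=2.800: state=(0.611, 0.163, 0.226)
t=3.000: state=(0.573, 0.170, 0.256)
t=3.200: state=(0.537, 0.175, 0.288)
t=3.400: state=(0.503, 0.177, 0.320)
t=3.600: state=(0.470, 0.177, 0.353)
t=3.800: state=(0.440, 0.175, 0.385)
t=4.000: state=(0.412, 0.171, 0.417)
t=4.200: state=(0.386, 0.166, 0.448)
t=4.400: state=(0.363, 0.159, 0.478)
t=4.600: state=(0.342, 0.151, 0.506)
t=4.800: state=(0.324, 0.143, 0.533)
t=5.000: state=(0.307, 0.134, 0.559)
t=5.200: state=(0.292, 0.125, 0.583)
t=5.400: state=(0.279, 0.116, 0.605)
t=5.560: state=(0.270, 0.109, 0.621)
compare at T: S=0.270, I=0.109, R=0.621

largest component: R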